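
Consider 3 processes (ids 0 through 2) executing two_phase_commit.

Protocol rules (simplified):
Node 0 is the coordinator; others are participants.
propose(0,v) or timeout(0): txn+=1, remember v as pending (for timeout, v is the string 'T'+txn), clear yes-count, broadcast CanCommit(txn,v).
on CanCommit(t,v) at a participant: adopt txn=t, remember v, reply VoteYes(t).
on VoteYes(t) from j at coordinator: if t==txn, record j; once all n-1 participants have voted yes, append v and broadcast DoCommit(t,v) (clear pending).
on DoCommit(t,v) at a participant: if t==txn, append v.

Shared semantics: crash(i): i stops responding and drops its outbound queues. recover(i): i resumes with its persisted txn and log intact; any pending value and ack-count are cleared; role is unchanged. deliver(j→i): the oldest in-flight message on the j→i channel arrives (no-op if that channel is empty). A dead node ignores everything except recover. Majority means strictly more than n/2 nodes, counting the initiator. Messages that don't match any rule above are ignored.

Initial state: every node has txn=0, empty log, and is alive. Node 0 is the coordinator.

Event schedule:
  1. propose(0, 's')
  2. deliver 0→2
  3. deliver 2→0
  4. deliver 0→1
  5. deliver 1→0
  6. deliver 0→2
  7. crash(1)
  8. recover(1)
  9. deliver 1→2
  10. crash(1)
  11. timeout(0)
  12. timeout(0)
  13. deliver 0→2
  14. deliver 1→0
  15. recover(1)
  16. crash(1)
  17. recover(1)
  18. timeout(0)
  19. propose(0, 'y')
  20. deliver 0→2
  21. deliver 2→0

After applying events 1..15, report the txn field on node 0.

e1 propose(0,'s'): 0[coor,t=1,-]
e2 deliver 0→2: 2[part,t=1,-]
e3 deliver 2→0: ·
e4 deliver 0→1: 1[part,t=1,-]
e5 deliver 1→0: 0[coor,t=1,s]
e6 deliver 0→2: 2[part,t=1,s]
e7 crash(1): 1[✗part,t=1,-]
e8 recover(1): 1[part,t=1,-]
e9 deliver 1→2: ·
e10 crash(1): 1[✗part,t=1,-]
e11 timeout(0): 0[coor,t=2,s]
e12 timeout(0): 0[coor,t=3,s]
e13 deliver 0→2: 2[part,t=2,s]
e14 deliver 1→0: ·
e15 recover(1): 1[part,t=1,-]

3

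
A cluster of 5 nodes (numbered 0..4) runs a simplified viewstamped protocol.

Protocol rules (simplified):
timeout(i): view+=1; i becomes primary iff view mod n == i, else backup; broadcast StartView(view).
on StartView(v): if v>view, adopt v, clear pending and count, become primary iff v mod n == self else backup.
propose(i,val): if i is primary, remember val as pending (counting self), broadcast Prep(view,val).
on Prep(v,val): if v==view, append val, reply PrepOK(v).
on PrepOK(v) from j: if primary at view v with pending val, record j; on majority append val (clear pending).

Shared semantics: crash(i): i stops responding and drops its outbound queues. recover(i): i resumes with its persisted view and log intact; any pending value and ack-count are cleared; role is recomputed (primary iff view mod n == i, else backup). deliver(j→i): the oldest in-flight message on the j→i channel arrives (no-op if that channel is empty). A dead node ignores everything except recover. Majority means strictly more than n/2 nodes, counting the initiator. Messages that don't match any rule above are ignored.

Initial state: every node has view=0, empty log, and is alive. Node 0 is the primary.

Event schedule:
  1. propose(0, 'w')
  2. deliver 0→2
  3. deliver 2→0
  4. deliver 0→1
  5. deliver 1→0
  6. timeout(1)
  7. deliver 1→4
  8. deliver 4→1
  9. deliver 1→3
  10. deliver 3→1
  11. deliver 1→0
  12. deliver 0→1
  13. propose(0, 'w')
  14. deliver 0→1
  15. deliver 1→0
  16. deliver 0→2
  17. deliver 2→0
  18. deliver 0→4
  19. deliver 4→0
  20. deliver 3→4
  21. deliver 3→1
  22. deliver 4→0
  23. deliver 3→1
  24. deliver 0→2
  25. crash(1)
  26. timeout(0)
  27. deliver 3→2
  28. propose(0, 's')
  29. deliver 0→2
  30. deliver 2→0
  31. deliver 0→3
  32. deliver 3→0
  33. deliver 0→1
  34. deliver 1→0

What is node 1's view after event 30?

e1 propose(0,'w'): ·
e2 deliver 0→2: 2[back,v=0,w]
e3 deliver 2→0: ·
e4 deliver 0→1: 1[back,v=0,w]
e5 deliver 1→0: 0[prim,v=0,w]
e6 timeout(1): 1[prim,v=1,w]
e7 deliver 1→4: 4[back,v=1,-]
e8 deliver 4→1: ·
e9 deliver 1→3: 3[back,v=1,-]
e10 deliver 3→1: ·
e11 deliver 1→0: 0[back,v=1,w]
e12 deliver 0→1: ·
e13 propose(0,'w'): ·
e14 deliver 0→1: ·
e15 deliver 1→0: ·
e16 deliver 0→2: ·
e17 deliver 2→0: ·
e18 deliver 0→4: ·
e19 deliver 4→0: ·
e20 deliver 3→4: ·
e21 deliver 3→1: ·
e22 deliver 4→0: ·
e23 deliver 3→1: ·
e24 deliver 0→2: ·
e25 crash(1): 1[✗prim,v=1,w]
e26 timeout(0): 0[back,v=2,w]
e27 deliver 3→2: ·
e28 propose(0,'s'): ·
e29 deliver 0→2: 2[prim,v=2,w]
e30 deliver 2→0: ·

1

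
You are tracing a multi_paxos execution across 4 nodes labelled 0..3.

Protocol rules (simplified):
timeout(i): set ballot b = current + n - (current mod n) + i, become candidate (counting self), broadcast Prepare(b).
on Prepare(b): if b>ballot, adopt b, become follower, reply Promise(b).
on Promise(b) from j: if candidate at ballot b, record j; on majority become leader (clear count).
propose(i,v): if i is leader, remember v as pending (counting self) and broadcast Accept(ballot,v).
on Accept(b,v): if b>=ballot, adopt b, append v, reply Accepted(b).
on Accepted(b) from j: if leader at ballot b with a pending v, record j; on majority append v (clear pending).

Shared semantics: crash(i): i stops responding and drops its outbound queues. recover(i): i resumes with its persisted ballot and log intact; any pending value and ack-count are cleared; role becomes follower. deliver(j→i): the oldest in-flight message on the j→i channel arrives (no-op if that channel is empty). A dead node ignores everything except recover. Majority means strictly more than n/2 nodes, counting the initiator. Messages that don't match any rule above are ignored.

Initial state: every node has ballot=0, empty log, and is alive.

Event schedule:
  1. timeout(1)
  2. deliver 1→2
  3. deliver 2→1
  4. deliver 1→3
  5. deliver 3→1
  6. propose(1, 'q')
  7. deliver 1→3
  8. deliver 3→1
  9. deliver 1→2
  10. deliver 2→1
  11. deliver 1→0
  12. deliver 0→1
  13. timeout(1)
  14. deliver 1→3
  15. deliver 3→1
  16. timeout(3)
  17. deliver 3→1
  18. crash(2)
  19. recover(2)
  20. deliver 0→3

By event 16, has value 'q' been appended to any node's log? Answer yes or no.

yes

after 1 — timeout(1): n1:cand/b5/[-]
after 2 — deliver 1→2: n2:foll/b5/[-]
after 3 — deliver 2→1: ·
after 4 — deliver 1→3: n3:foll/b5/[-]
after 5 — deliver 3→1: n1:lead/b5/[-]
after 6 — propose(1,'q'): ·
after 7 — deliver 1→3: n3:foll/b5/[q]
after 8 — deliver 3→1: ·
after 9 — deliver 1→2: n2:foll/b5/[q]
after 10 — deliver 2→1: n1:lead/b5/[q]
after 11 — deliver 1→0: n0:foll/b5/[-]
after 12 — deliver 0→1: ·
after 13 — timeout(1): n1:cand/b9/[q]
after 14 — deliver 1→3: n3:foll/b9/[q]
after 15 — deliver 3→1: ·
after 16 — timeout(3): n3:cand/b15/[q]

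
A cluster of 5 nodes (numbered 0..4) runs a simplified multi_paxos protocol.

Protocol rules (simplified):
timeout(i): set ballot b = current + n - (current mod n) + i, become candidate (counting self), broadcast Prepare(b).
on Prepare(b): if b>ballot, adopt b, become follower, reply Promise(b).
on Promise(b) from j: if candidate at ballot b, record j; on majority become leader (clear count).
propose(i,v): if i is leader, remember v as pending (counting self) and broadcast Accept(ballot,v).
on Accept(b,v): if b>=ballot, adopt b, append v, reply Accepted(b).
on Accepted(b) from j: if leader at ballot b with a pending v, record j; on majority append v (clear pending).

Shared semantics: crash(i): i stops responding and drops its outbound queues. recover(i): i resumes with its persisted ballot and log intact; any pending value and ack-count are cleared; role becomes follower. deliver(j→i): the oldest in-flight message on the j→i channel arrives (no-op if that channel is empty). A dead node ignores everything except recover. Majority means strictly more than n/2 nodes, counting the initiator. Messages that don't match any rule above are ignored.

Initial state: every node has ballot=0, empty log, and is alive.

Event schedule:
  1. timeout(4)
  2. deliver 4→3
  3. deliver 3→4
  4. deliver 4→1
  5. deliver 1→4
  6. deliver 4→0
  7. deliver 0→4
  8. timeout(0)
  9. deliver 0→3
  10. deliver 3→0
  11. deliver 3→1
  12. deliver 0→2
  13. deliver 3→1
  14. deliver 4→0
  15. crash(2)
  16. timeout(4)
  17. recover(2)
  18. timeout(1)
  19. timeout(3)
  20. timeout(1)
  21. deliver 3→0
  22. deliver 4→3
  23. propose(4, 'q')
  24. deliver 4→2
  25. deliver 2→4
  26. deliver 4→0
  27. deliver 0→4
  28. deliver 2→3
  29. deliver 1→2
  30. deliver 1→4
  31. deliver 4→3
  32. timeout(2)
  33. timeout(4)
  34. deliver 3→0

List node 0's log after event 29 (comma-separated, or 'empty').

empty

step 1 timeout(4): 4={cand,b=9,log=-}
step 2 deliver 4→3: 3={foll,b=9,log=-}
step 3 deliver 3→4: —
step 4 deliver 4→1: 1={foll,b=9,log=-}
step 5 deliver 1→4: 4={lead,b=9,log=-}
step 6 deliver 4→0: 0={foll,b=9,log=-}
step 7 deliver 0→4: —
step 8 timeout(0): 0={cand,b=10,log=-}
step 9 deliver 0→3: 3={foll,b=10,log=-}
step 10 deliver 3→0: —
step 11 deliver 3→1: —
step 12 deliver 0→2: 2={foll,b=10,log=-}
step 13 deliver 3→1: —
step 14 deliver 4→0: —
step 15 crash(2): 2={✗foll,b=10,log=-}
step 16 timeout(4): 4={cand,b=14,log=-}
step 17 recover(2): 2={foll,b=10,log=-}
step 18 timeout(1): 1={cand,b=11,log=-}
step 19 timeout(3): 3={cand,b=18,log=-}
step 20 timeout(1): 1={cand,b=16,log=-}
step 21 deliver 3→0: 0={foll,b=18,log=-}
step 22 deliver 4→3: —
step 23 propose(4,'q'): —
step 24 deliver 4→2: —
step 25 deliver 2→4: —
step 26 deliver 4→0: —
step 27 deliver 0→4: —
step 28 deliver 2→3: —
step 29 deliver 1→2: 2={foll,b=11,log=-}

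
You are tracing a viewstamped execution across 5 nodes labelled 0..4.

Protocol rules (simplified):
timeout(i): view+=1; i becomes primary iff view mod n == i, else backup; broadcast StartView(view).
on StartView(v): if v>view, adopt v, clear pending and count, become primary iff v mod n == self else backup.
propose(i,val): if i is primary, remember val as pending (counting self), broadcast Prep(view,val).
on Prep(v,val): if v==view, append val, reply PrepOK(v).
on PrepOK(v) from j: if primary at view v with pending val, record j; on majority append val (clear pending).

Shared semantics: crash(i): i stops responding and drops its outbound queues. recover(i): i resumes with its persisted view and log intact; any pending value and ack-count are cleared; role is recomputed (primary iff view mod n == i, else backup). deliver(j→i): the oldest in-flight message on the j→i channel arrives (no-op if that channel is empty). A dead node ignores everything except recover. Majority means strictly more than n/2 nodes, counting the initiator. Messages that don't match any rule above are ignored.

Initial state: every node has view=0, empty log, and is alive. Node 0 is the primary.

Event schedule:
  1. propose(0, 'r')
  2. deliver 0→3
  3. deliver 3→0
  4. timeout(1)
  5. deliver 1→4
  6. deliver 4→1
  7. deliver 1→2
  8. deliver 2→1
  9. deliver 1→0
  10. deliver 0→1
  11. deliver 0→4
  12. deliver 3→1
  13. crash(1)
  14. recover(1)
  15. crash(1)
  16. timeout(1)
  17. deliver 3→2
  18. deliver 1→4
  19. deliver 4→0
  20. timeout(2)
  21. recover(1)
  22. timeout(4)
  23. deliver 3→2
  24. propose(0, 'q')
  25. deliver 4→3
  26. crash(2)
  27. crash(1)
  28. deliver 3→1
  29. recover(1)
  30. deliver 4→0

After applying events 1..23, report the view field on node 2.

2

[1] propose(0,'r') → ∅
[2] deliver 0→3 → N3(back v0 [r])
[3] deliver 3→0 → ∅
[4] timeout(1) → N1(prim v1 [-])
[5] deliver 1→4 → N4(back v1 [-])
[6] deliver 4→1 → ∅
[7] deliver 1→2 → N2(back v1 [-])
[8] deliver 2→1 → ∅
[9] deliver 1→0 → N0(back v1 [-])
[10] deliver 0→1 → ∅
[11] deliver 0→4 → ∅
[12] deliver 3→1 → ∅
[13] crash(1) → N1(✗prim v1 [-])
[14] recover(1) → N1(prim v1 [-])
[15] crash(1) → N1(✗prim v1 [-])
[16] timeout(1) → ∅
[17] deliver 3→2 → ∅
[18] deliver 1→4 → ∅
[19] deliver 4→0 → ∅
[20] timeout(2) → N2(prim v2 [-])
[21] recover(1) → N1(prim v1 [-])
[22] timeout(4) → N4(back v2 [-])
[23] deliver 3→2 → ∅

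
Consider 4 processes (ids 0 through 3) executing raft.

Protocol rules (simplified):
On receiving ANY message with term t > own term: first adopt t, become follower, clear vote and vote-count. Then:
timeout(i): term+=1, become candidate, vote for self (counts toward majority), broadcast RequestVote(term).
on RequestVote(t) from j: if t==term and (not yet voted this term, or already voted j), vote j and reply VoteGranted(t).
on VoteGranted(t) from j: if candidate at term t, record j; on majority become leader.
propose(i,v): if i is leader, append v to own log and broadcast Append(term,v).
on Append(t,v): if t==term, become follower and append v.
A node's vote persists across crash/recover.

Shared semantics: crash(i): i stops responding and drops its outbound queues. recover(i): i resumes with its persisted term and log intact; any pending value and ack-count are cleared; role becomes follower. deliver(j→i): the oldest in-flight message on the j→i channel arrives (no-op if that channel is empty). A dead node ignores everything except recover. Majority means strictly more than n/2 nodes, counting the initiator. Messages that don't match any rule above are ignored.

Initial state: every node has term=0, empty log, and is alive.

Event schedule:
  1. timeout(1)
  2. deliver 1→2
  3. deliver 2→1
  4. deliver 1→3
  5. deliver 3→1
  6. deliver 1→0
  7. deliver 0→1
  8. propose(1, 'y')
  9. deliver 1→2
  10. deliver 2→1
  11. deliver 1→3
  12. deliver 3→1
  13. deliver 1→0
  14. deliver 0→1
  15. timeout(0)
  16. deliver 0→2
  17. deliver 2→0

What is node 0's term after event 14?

e1 timeout(1): 1[cand,t=1,-]
e2 deliver 1→2: 2[foll,t=1,-]
e3 deliver 2→1: ·
e4 deliver 1→3: 3[foll,t=1,-]
e5 deliver 3→1: 1[lead,t=1,-]
e6 deliver 1→0: 0[foll,t=1,-]
e7 deliver 0→1: ·
e8 propose(1,'y'): 1[lead,t=1,y]
e9 deliver 1→2: 2[foll,t=1,y]
e10 deliver 2→1: ·
e11 deliver 1→3: 3[foll,t=1,y]
e12 deliver 3→1: ·
e13 deliver 1→0: 0[foll,t=1,y]
e14 deliver 0→1: ·

1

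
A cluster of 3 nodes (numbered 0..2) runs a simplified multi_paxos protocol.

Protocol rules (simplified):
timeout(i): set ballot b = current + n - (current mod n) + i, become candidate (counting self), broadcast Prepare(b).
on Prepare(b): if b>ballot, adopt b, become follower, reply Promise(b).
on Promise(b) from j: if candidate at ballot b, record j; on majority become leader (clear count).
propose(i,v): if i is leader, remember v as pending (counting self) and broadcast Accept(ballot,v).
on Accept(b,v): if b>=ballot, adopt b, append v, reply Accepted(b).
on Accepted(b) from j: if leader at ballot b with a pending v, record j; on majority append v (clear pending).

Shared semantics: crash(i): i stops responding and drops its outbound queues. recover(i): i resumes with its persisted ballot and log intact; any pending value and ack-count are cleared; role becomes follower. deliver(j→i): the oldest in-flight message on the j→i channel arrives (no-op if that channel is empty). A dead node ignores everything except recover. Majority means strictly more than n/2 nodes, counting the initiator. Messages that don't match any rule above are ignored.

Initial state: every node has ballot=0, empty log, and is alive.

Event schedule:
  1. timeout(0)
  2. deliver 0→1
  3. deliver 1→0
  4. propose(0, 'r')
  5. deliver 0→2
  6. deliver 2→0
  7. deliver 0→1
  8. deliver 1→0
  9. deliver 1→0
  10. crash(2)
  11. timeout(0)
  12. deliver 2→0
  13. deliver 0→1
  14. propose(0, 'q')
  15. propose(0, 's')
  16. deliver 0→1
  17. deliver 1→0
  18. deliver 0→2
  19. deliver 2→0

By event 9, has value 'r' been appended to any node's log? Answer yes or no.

yes

1. timeout(0):  <0:cand b3 ->
2. deliver 0→1:  <1:foll b3 ->
3. deliver 1→0:  <0:lead b3 ->
4. propose(0,'r'):  nop
5. deliver 0→2:  <2:foll b3 ->
6. deliver 2→0:  nop
7. deliver 0→1:  <1:foll b3 r>
8. deliver 1→0:  <0:lead b3 r>
9. deliver 1→0:  nop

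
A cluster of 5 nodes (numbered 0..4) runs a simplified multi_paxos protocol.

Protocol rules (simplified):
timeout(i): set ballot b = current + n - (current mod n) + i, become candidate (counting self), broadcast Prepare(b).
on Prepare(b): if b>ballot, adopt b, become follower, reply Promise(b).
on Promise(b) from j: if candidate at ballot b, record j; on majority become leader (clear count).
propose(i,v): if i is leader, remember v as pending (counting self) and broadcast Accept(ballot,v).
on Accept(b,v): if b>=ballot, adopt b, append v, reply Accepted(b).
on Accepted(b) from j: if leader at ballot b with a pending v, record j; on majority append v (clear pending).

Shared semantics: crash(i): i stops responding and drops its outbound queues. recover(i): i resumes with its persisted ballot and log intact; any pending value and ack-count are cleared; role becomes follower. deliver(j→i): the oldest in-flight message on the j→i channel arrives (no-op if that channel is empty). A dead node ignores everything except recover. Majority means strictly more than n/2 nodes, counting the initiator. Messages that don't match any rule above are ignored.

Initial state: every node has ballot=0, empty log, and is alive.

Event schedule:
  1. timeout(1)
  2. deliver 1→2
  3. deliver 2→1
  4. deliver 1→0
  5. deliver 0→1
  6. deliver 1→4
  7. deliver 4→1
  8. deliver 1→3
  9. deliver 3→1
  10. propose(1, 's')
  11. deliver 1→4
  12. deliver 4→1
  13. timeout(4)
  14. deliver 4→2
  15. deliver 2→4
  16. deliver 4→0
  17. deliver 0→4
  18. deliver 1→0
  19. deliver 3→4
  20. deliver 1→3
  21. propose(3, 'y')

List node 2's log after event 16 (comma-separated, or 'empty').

after 1 — timeout(1): n1:cand/b6/[-]
after 2 — deliver 1→2: n2:foll/b6/[-]
after 3 — deliver 2→1: ·
after 4 — deliver 1→0: n0:foll/b6/[-]
after 5 — deliver 0→1: n1:lead/b6/[-]
after 6 — deliver 1→4: n4:foll/b6/[-]
after 7 — deliver 4→1: ·
after 8 — deliver 1→3: n3:foll/b6/[-]
after 9 — deliver 3→1: ·
after 10 — propose(1,'s'): ·
after 11 — deliver 1→4: n4:foll/b6/[s]
after 12 — deliver 4→1: ·
after 13 — timeout(4): n4:cand/b14/[s]
after 14 — deliver 4→2: n2:foll/b14/[-]
after 15 — deliver 2→4: ·
after 16 — deliver 4→0: n0:foll/b14/[-]

empty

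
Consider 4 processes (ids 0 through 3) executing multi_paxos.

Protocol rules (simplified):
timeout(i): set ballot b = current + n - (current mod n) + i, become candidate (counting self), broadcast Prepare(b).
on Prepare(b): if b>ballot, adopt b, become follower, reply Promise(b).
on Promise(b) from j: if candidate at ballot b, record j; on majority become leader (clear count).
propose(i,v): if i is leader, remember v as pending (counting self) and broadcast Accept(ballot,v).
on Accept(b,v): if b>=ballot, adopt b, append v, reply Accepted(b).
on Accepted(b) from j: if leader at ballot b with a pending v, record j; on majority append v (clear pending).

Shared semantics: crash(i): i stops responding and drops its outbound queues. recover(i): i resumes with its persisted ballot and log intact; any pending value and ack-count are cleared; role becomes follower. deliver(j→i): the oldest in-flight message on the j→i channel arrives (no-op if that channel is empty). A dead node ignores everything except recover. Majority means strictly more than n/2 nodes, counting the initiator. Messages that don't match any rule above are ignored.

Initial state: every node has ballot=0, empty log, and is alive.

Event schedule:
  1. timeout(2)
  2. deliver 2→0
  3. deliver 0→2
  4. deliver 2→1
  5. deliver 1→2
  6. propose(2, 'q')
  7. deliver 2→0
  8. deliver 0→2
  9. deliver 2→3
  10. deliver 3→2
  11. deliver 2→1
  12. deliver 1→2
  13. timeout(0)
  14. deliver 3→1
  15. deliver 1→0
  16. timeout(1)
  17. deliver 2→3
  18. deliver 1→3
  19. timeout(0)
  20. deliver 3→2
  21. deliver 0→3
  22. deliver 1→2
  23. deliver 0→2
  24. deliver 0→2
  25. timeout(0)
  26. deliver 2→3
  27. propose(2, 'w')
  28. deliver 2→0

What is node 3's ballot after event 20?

step 1 timeout(2): 2={cand,b=6,log=-}
step 2 deliver 2→0: 0={foll,b=6,log=-}
step 3 deliver 0→2: —
step 4 deliver 2→1: 1={foll,b=6,log=-}
step 5 deliver 1→2: 2={lead,b=6,log=-}
step 6 propose(2,'q'): —
step 7 deliver 2→0: 0={foll,b=6,log=q}
step 8 deliver 0→2: —
step 9 deliver 2→3: 3={foll,b=6,log=-}
step 10 deliver 3→2: —
step 11 deliver 2→1: 1={foll,b=6,log=q}
step 12 deliver 1→2: 2={lead,b=6,log=q}
step 13 timeout(0): 0={cand,b=8,log=q}
step 14 deliver 3→1: —
step 15 deliver 1→0: —
step 16 timeout(1): 1={cand,b=9,log=q}
step 17 deliver 2→3: 3={foll,b=6,log=q}
step 18 deliver 1→3: 3={foll,b=9,log=q}
step 19 timeout(0): 0={cand,b=12,log=q}
step 20 deliver 3→2: —

9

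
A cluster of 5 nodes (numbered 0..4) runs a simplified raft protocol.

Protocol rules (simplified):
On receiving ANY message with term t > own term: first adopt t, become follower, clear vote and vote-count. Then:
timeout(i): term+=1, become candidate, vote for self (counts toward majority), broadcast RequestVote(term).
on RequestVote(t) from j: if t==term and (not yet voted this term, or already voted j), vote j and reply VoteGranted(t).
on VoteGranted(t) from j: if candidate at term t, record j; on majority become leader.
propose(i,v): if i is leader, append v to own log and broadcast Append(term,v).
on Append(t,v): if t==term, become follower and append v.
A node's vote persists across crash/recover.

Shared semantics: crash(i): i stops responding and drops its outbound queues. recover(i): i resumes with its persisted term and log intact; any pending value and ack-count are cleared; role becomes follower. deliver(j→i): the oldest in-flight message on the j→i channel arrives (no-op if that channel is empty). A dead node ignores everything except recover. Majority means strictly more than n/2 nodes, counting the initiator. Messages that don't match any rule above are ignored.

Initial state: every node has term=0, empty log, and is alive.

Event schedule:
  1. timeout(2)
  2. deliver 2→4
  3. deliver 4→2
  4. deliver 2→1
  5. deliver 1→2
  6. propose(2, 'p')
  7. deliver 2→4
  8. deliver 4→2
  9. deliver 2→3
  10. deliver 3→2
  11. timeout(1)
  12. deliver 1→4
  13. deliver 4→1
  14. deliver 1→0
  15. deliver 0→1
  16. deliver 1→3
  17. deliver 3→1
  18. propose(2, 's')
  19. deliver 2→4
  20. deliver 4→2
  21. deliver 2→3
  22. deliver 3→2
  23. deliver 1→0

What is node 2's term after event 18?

1

after 1 — timeout(2): n2:cand/t1/[-]
after 2 — deliver 2→4: n4:foll/t1/[-]
after 3 — deliver 4→2: ·
after 4 — deliver 2→1: n1:foll/t1/[-]
after 5 — deliver 1→2: n2:lead/t1/[-]
after 6 — propose(2,'p'): n2:lead/t1/[p]
after 7 — deliver 2→4: n4:foll/t1/[p]
after 8 — deliver 4→2: ·
after 9 — deliver 2→3: n3:foll/t1/[-]
after 10 — deliver 3→2: ·
after 11 — timeout(1): n1:cand/t2/[-]
after 12 — deliver 1→4: n4:foll/t2/[p]
after 13 — deliver 4→1: ·
after 14 — deliver 1→0: n0:foll/t2/[-]
after 15 — deliver 0→1: n1:lead/t2/[-]
after 16 — deliver 1→3: n3:foll/t2/[-]
after 17 — deliver 3→1: ·
after 18 — propose(2,'s'): n2:lead/t1/[p,s]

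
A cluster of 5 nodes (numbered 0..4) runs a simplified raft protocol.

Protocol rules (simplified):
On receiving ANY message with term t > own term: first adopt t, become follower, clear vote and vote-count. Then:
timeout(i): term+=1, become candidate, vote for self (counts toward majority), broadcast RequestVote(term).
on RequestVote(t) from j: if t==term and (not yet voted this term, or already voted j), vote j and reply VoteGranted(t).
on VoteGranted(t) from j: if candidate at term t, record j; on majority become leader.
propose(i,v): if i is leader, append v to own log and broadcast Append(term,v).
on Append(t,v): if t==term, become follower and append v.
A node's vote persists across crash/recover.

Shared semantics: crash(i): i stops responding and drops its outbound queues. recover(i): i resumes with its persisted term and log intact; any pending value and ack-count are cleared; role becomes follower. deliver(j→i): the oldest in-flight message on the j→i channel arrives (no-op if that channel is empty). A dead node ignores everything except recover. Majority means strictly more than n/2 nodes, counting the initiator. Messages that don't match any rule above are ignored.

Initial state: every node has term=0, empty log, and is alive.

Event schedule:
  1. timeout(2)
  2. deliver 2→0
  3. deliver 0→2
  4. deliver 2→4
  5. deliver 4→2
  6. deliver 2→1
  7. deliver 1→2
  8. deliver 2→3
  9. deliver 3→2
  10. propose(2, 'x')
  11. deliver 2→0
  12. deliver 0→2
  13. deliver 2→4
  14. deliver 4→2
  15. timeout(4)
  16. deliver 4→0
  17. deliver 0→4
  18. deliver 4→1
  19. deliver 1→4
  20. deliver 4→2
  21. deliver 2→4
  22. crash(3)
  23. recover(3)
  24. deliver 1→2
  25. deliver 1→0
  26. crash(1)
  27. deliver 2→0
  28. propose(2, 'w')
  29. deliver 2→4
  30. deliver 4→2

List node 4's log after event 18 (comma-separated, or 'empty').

e1 timeout(2): 2[cand,t=1,-]
e2 deliver 2→0: 0[foll,t=1,-]
e3 deliver 0→2: ·
e4 deliver 2→4: 4[foll,t=1,-]
e5 deliver 4→2: 2[lead,t=1,-]
e6 deliver 2→1: 1[foll,t=1,-]
e7 deliver 1→2: ·
e8 deliver 2→3: 3[foll,t=1,-]
e9 deliver 3→2: ·
e10 propose(2,'x'): 2[lead,t=1,x]
e11 deliver 2→0: 0[foll,t=1,x]
e12 deliver 0→2: ·
e13 deliver 2→4: 4[foll,t=1,x]
e14 deliver 4→2: ·
e15 timeout(4): 4[cand,t=2,x]
e16 deliver 4→0: 0[foll,t=2,x]
e17 deliver 0→4: ·
e18 deliver 4→1: 1[foll,t=2,-]

x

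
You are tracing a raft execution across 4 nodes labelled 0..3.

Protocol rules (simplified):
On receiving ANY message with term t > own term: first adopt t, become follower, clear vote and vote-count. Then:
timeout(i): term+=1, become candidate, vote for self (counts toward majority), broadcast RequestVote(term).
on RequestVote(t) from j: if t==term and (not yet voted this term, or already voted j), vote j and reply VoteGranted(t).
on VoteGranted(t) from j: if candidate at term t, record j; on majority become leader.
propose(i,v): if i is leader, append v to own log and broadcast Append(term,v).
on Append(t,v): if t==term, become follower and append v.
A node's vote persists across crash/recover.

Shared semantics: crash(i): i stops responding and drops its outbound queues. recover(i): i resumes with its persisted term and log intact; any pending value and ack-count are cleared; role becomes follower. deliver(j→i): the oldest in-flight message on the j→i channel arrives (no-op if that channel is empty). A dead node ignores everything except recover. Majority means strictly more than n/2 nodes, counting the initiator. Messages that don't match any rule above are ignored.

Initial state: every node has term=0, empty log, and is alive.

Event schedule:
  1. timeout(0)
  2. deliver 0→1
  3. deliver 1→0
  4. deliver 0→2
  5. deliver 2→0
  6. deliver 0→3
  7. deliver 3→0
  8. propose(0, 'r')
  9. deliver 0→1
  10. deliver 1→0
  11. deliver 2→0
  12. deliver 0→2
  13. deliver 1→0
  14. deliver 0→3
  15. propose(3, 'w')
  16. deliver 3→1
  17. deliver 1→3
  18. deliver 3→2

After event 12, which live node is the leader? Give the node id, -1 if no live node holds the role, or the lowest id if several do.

0

e1 timeout(0): 0[cand,t=1,-]
e2 deliver 0→1: 1[foll,t=1,-]
e3 deliver 1→0: ·
e4 deliver 0→2: 2[foll,t=1,-]
e5 deliver 2→0: 0[lead,t=1,-]
e6 deliver 0→3: 3[foll,t=1,-]
e7 deliver 3→0: ·
e8 propose(0,'r'): 0[lead,t=1,r]
e9 deliver 0→1: 1[foll,t=1,r]
e10 deliver 1→0: ·
e11 deliver 2→0: ·
e12 deliver 0→2: 2[foll,t=1,r]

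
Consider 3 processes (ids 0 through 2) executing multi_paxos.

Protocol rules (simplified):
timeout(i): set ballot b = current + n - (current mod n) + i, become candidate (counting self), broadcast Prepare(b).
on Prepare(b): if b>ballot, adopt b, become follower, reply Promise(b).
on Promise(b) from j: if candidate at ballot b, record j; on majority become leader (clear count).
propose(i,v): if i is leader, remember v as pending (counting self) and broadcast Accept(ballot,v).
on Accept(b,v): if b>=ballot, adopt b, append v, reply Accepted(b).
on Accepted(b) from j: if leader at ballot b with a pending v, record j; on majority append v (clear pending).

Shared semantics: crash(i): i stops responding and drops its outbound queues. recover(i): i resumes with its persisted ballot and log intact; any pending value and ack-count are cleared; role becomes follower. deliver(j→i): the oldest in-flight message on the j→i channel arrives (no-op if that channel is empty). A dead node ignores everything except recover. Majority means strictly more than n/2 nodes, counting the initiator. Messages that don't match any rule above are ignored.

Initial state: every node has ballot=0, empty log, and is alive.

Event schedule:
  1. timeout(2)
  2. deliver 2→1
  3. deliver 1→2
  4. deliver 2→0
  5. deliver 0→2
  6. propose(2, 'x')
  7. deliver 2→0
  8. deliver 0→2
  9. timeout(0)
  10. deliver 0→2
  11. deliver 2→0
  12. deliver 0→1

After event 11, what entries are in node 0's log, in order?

x

[1] timeout(2) → N2(cand b5 [-])
[2] deliver 2→1 → N1(foll b5 [-])
[3] deliver 1→2 → N2(lead b5 [-])
[4] deliver 2→0 → N0(foll b5 [-])
[5] deliver 0→2 → ∅
[6] propose(2,'x') → ∅
[7] deliver 2→0 → N0(foll b5 [x])
[8] deliver 0→2 → N2(lead b5 [x])
[9] timeout(0) → N0(cand b6 [x])
[10] deliver 0→2 → N2(foll b6 [x])
[11] deliver 2→0 → N0(lead b6 [x])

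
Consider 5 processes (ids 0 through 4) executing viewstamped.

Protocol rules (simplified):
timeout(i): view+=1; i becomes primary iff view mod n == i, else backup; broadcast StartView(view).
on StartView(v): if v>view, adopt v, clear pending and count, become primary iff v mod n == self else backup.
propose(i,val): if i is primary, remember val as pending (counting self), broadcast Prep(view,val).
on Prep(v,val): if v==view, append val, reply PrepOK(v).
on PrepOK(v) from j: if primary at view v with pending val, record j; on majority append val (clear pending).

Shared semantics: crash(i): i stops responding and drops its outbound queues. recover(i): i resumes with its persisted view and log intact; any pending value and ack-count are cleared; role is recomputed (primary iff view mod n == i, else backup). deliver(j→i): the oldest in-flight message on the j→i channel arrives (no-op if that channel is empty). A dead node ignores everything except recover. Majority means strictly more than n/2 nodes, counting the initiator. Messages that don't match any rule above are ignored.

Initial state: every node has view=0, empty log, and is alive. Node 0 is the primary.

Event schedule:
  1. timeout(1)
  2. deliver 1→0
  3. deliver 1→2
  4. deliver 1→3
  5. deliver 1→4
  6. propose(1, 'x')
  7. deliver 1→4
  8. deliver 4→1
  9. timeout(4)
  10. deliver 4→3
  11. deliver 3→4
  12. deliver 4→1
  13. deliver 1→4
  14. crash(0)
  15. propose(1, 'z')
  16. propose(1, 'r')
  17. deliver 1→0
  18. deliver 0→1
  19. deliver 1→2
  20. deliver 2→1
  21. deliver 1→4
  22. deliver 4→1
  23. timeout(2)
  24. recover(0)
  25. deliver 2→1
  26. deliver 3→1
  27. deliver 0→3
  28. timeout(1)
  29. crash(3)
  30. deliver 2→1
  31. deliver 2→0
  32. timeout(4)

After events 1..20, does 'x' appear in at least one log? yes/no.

yes

step 1 timeout(1): 1={prim,v=1,log=-}
step 2 deliver 1→0: 0={back,v=1,log=-}
step 3 deliver 1→2: 2={back,v=1,log=-}
step 4 deliver 1→3: 3={back,v=1,log=-}
step 5 deliver 1→4: 4={back,v=1,log=-}
step 6 propose(1,'x'): —
step 7 deliver 1→4: 4={back,v=1,log=x}
step 8 deliver 4→1: —
step 9 timeout(4): 4={back,v=2,log=x}
step 10 deliver 4→3: 3={back,v=2,log=-}
step 11 deliver 3→4: —
step 12 deliver 4→1: 1={back,v=2,log=-}
step 13 deliver 1→4: —
step 14 crash(0): 0={✗back,v=1,log=-}
step 15 propose(1,'z'): —
step 16 propose(1,'r'): —
step 17 deliver 1→0: —
step 18 deliver 0→1: —
step 19 deliver 1→2: 2={back,v=1,log=x}
step 20 deliver 2→1: —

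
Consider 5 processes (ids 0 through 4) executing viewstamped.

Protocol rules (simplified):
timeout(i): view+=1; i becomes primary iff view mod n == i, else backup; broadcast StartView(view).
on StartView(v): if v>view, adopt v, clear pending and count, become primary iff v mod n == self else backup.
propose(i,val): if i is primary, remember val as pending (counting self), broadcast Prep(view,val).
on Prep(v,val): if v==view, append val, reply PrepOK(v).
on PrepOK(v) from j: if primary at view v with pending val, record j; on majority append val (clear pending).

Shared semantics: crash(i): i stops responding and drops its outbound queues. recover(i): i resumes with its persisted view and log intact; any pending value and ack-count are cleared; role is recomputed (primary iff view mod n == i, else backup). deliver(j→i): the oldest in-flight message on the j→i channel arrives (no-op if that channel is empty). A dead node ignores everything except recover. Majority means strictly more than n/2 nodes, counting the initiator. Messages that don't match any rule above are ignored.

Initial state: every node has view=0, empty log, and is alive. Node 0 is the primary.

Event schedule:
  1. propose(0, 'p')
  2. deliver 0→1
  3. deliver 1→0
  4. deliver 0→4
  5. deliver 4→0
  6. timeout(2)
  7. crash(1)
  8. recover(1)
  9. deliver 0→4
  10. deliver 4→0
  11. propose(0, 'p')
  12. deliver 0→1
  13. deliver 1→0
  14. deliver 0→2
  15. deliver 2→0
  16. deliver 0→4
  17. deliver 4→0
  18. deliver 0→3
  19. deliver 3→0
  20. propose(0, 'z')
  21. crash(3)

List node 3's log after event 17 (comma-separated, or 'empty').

empty

e1 propose(0,'p'): ·
e2 deliver 0→1: 1[back,v=0,p]
e3 deliver 1→0: ·
e4 deliver 0→4: 4[back,v=0,p]
e5 deliver 4→0: 0[prim,v=0,p]
e6 timeout(2): 2[back,v=1,-]
e7 crash(1): 1[✗back,v=0,p]
e8 recover(1): 1[back,v=0,p]
e9 deliver 0→4: ·
e10 deliver 4→0: ·
e11 propose(0,'p'): ·
e12 deliver 0→1: 1[back,v=0,p,p]
e13 deliver 1→0: ·
e14 deliver 0→2: ·
e15 deliver 2→0: 0[back,v=1,p]
e16 deliver 0→4: 4[back,v=0,p,p]
e17 deliver 4→0: ·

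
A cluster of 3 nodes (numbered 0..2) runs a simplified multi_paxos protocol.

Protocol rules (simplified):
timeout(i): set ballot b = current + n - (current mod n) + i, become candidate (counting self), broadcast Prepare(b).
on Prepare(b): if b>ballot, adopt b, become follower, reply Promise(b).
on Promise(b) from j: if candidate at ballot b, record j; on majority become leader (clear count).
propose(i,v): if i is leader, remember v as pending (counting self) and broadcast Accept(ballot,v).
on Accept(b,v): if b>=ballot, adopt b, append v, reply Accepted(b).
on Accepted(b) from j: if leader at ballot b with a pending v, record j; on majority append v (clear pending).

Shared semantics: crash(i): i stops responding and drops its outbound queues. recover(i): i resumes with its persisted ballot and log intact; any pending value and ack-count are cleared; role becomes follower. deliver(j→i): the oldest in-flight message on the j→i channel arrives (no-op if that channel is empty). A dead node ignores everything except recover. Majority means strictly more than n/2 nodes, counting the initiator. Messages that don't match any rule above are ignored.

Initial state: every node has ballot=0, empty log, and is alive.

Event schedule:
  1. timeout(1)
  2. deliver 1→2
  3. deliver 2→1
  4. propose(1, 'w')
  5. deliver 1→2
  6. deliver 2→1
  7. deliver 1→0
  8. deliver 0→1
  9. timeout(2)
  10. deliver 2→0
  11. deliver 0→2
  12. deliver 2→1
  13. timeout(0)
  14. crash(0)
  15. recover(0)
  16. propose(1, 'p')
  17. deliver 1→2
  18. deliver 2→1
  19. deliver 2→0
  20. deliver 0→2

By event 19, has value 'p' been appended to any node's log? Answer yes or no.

no

e1 timeout(1): 1[cand,b=4,-]
e2 deliver 1→2: 2[foll,b=4,-]
e3 deliver 2→1: 1[lead,b=4,-]
e4 propose(1,'w'): ·
e5 deliver 1→2: 2[foll,b=4,w]
e6 deliver 2→1: 1[lead,b=4,w]
e7 deliver 1→0: 0[foll,b=4,-]
e8 deliver 0→1: ·
e9 timeout(2): 2[cand,b=8,w]
e10 deliver 2→0: 0[foll,b=8,-]
e11 deliver 0→2: 2[lead,b=8,w]
e12 deliver 2→1: 1[foll,b=8,w]
e13 timeout(0): 0[cand,b=9,-]
e14 crash(0): 0[✗cand,b=9,-]
e15 recover(0): 0[foll,b=9,-]
e16 propose(1,'p'): ·
e17 deliver 1→2: ·
e18 deliver 2→1: ·
e19 deliver 2→0: ·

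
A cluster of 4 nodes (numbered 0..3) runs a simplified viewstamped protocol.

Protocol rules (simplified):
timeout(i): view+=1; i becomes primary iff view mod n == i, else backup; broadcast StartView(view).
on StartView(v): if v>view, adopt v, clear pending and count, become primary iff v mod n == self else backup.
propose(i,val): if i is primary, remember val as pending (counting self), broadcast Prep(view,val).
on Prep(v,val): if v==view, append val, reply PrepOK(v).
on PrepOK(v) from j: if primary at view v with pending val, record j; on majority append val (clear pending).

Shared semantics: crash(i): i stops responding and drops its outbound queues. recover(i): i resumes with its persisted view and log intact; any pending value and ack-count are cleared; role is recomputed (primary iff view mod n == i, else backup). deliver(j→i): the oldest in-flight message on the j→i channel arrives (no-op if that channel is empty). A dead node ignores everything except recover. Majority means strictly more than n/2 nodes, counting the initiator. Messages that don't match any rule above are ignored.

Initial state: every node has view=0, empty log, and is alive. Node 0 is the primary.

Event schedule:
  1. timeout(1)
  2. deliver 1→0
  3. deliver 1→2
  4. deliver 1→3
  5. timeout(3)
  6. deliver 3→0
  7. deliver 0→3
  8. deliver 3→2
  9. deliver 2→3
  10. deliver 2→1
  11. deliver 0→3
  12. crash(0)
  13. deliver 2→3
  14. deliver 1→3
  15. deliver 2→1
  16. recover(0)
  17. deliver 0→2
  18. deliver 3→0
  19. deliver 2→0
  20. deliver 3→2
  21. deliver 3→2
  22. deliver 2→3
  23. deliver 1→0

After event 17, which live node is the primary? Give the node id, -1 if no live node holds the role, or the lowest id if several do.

1

after 1 — timeout(1): n1:prim/v1/[-]
after 2 — deliver 1→0: n0:back/v1/[-]
after 3 — deliver 1→2: n2:back/v1/[-]
after 4 — deliver 1→3: n3:back/v1/[-]
after 5 — timeout(3): n3:back/v2/[-]
after 6 — deliver 3→0: n0:back/v2/[-]
after 7 — deliver 0→3: ·
after 8 — deliver 3→2: n2:prim/v2/[-]
after 9 — deliver 2→3: ·
after 10 — deliver 2→1: ·
after 11 — deliver 0→3: ·
after 12 — crash(0): n0:✗back/v2/[-]
after 13 — deliver 2→3: ·
after 14 — deliver 1→3: ·
after 15 — deliver 2→1: ·
after 16 — recover(0): n0:back/v2/[-]
after 17 — deliver 0→2: ·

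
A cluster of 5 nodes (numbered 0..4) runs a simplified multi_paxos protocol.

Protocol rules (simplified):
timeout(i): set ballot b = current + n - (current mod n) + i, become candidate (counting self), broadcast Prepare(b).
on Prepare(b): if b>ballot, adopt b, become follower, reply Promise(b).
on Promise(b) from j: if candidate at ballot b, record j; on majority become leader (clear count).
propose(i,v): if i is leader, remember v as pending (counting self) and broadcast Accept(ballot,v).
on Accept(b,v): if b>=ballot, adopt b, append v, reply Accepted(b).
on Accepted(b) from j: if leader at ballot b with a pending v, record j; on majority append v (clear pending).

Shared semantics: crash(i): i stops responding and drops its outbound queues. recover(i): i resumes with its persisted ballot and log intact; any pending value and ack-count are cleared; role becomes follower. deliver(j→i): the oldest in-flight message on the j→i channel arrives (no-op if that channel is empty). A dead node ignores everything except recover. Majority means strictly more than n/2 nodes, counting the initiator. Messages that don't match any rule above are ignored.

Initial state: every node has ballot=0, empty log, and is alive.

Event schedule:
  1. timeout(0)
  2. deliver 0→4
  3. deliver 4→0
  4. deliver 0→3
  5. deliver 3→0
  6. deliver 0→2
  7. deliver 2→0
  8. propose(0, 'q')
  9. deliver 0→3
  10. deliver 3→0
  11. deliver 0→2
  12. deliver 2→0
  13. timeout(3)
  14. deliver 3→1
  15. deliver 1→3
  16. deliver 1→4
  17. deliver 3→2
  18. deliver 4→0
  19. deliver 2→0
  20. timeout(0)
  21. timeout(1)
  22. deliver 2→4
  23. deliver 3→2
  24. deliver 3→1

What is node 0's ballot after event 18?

5

step 1 timeout(0): 0={cand,b=5,log=-}
step 2 deliver 0→4: 4={foll,b=5,log=-}
step 3 deliver 4→0: —
step 4 deliver 0→3: 3={foll,b=5,log=-}
step 5 deliver 3→0: 0={lead,b=5,log=-}
step 6 deliver 0→2: 2={foll,b=5,log=-}
step 7 deliver 2→0: —
step 8 propose(0,'q'): —
step 9 deliver 0→3: 3={foll,b=5,log=q}
step 10 deliver 3→0: —
step 11 deliver 0→2: 2={foll,b=5,log=q}
step 12 deliver 2→0: 0={lead,b=5,log=q}
step 13 timeout(3): 3={cand,b=13,log=q}
step 14 deliver 3→1: 1={foll,b=13,log=-}
step 15 deliver 1→3: —
step 16 deliver 1→4: —
step 17 deliver 3→2: 2={foll,b=13,log=q}
step 18 deliver 4→0: —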